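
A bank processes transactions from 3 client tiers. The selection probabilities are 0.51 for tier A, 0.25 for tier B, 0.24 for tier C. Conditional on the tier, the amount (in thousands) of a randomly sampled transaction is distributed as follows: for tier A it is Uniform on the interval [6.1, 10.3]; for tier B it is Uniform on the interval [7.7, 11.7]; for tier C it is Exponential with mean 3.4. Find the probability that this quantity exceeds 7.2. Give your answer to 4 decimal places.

Conditional on each tier, P(X > 7.2): A: 0.738095; B: 1; C: 0.120314.
By total probability, P(X > 7.2) = 0.51·0.738095 + 0.25·1 + 0.24·0.120314 = 0.655304.

0.6553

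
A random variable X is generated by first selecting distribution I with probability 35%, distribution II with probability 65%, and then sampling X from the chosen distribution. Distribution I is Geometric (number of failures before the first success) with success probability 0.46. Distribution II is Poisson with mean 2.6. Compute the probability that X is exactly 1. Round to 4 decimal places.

Conditional on each component, P(X = 1): I: 0.2484; II: 0.193111.
By total probability, P(X = 1) = 0.35·0.2484 + 0.65·0.193111 = 0.212462.

0.2125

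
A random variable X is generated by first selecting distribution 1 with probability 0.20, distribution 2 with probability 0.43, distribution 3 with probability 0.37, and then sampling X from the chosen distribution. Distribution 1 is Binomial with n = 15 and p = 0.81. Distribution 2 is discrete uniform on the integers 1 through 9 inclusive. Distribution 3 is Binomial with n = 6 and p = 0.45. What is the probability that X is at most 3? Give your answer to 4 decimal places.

Conditional on each component, P(X ≤ 3): 1: 5.65149e-07; 2: 0.333333; 3: 0.744736.
By total probability, P(X ≤ 3) = 0.2·5.65149e-07 + 0.43·0.333333 + 0.37·0.744736 = 0.418886.

0.4189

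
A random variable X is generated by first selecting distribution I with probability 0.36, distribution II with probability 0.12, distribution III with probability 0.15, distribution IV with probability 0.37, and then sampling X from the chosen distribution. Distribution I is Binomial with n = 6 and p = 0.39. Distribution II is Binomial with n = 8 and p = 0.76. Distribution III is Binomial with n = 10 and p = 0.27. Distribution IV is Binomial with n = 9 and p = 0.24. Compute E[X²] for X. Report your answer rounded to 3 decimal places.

10.819

For each component E[X²] = Var + (mean)², giving I: 6.903; II: 38.4256; III: 9.261; IV: 6.3072.
Overall E[X²] = 0.36·6.903 + 0.12·38.4256 + 0.15·9.261 + 0.37·6.3072 = 10.819.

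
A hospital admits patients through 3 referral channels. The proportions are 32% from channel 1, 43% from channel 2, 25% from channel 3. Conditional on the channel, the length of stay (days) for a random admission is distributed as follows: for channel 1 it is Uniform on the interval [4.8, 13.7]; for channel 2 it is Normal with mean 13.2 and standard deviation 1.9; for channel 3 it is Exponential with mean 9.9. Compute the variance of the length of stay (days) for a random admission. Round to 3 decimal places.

31.518

Per component, 1: μ=9.25, E[X²]=92.1633; 2: μ=13.2, E[X²]=177.85; 3: μ=9.9, E[X²]=196.02.
E[X] = 0.32·9.25 + 0.43·13.2 + 0.25·9.9 = 11.111.
E[X²] = 0.32·92.1633 + 0.43·177.85 + 0.25·196.02 = 154.973.
Var(X) = E[X²] − (E[X])² = 154.973 − 123.454 = 31.5184.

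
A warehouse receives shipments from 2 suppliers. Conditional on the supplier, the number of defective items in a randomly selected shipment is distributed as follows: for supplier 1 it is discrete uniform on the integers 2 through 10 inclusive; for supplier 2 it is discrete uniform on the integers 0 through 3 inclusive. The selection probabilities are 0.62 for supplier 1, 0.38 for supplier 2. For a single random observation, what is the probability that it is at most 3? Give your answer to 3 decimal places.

Conditional on each supplier, P(X ≤ 3): 1: 0.222222; 2: 1.
By total probability, P(X ≤ 3) = 0.62·0.222222 + 0.38·1 = 0.517778.

0.518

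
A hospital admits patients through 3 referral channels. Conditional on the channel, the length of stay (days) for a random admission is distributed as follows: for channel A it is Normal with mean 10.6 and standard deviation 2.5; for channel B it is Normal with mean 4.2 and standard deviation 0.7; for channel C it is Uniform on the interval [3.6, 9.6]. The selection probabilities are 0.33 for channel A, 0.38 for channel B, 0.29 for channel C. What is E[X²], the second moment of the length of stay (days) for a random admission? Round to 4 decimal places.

59.5331

For each component E[X²] = Var + (mean)², giving A: 118.61; B: 18.13; C: 46.56.
Overall E[X²] = 0.33·118.61 + 0.38·18.13 + 0.29·46.56 = 59.5331.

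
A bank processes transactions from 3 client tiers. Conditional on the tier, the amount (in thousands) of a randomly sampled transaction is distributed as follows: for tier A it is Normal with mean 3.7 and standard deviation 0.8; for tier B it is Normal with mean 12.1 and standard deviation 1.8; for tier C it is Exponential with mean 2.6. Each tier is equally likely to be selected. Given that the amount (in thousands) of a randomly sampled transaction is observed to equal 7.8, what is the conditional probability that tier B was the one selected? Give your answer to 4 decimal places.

Likelihoods f(7.8 | ·): A: 9.86988e-07; B: 0.0127769; C: 0.0191489.
Posterior ∝ prior × likelihood. Numerator for B: 0.333333·0.0127769 = 0.00425895.
Normalizing constant: 0.333333·9.86988e-07 + 0.333333·0.0127769 + 0.333333·0.0191489 = 0.0106422.
P(B | observation) = 0.00425895 / 0.0106422 = 0.400193.

0.4002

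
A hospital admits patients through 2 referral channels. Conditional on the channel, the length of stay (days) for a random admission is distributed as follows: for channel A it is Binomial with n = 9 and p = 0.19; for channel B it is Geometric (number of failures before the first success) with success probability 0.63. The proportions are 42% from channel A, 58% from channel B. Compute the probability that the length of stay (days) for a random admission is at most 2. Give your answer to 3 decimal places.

Conditional on each channel, P(X ≤ 2): A: 0.764268; B: 0.949347.
By total probability, P(X ≤ 2) = 0.42·0.764268 + 0.58·0.949347 = 0.871614.

0.872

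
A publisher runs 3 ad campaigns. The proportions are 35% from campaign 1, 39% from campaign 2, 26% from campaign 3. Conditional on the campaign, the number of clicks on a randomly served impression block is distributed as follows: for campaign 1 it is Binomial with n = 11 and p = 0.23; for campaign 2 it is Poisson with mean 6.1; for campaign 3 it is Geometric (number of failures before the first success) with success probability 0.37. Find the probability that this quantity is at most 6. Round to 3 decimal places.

Conditional on each campaign, P(X ≤ 6): 1: 0.995398; 2: 0.590245; 3: 0.96061.
By total probability, P(X ≤ 6) = 0.35·0.995398 + 0.39·0.590245 + 0.26·0.96061 = 0.828343.

0.828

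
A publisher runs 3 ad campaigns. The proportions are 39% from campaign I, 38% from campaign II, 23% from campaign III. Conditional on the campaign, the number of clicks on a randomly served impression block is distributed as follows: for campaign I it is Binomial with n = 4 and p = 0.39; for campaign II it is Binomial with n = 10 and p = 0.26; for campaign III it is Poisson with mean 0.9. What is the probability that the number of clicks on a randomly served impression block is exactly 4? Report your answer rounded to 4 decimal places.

0.0715

Conditional on each campaign, P(X = 4): I: 0.0231344; II: 0.157581; III: 0.0111146.
By total probability, P(X = 4) = 0.39·0.0231344 + 0.38·0.157581 + 0.23·0.0111146 = 0.0714594.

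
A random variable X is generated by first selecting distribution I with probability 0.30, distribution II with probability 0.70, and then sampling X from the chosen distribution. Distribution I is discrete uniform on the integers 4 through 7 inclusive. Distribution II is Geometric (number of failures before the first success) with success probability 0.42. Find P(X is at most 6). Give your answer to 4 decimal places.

Conditional on each component, P(X ≤ 6): I: 0.75; II: 0.97792.
By total probability, P(X ≤ 6) = 0.3·0.75 + 0.7·0.97792 = 0.909544.

0.9095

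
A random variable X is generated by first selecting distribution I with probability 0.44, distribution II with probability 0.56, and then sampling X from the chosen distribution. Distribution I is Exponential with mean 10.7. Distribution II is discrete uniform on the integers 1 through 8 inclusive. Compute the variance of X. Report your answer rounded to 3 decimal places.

Per component, I: μ=10.7, E[X²]=228.98; II: μ=4.5, E[X²]=25.5.
E[X] = 0.44·10.7 + 0.56·4.5 = 7.228.
E[X²] = 0.44·228.98 + 0.56·25.5 = 115.031.
Var(X) = E[X²] − (E[X])² = 115.031 − 52.244 = 62.7872.

62.787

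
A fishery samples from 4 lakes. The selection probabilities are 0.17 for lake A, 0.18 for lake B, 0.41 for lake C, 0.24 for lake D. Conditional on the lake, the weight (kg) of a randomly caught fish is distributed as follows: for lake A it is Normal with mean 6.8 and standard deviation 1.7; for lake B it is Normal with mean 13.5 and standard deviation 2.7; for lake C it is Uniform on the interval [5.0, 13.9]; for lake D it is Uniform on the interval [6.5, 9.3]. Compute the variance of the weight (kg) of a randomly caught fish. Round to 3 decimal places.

Per component, A: μ=6.8, E[X²]=49.13; B: μ=13.5, E[X²]=189.54; C: μ=9.45, E[X²]=95.9033; D: μ=7.9, E[X²]=63.0633.
E[X] = 0.17·6.8 + 0.18·13.5 + 0.41·9.45 + 0.24·7.9 = 9.3565.
E[X²] = 0.17·49.13 + 0.18·189.54 + 0.41·95.9033 + 0.24·63.0633 = 96.9249.
Var(X) = E[X²] − (E[X])² = 96.9249 − 87.5441 = 9.38077.

9.381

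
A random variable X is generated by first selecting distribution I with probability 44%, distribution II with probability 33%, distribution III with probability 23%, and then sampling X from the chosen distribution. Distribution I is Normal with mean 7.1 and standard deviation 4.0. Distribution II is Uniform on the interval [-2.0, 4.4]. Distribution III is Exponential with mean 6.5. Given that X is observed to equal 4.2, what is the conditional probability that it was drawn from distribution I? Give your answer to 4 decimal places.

Likelihoods f(4.2 | ·): I: 0.0766853; II: 0.15625; III: 0.0806242.
Posterior ∝ prior × likelihood. Numerator for I: 0.44·0.0766853 = 0.0337415.
Normalizing constant: 0.44·0.0766853 + 0.33·0.15625 + 0.23·0.0806242 = 0.103848.
P(I | observation) = 0.0337415 / 0.103848 = 0.324914.

0.3249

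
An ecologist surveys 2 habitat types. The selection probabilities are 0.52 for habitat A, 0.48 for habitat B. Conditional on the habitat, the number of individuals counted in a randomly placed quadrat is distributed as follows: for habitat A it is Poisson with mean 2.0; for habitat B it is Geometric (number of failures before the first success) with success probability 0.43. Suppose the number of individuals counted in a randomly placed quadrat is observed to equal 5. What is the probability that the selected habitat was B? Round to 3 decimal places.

0.398

Likelihoods P(X=5 | ·): A: 0.0360894; B: 0.0258728.
Posterior ∝ prior × likelihood. Numerator for B: 0.48·0.0258728 = 0.0124189.
Normalizing constant: 0.52·0.0360894 + 0.48·0.0258728 = 0.0311854.
P(B | observation) = 0.0124189 / 0.0311854 = 0.398229.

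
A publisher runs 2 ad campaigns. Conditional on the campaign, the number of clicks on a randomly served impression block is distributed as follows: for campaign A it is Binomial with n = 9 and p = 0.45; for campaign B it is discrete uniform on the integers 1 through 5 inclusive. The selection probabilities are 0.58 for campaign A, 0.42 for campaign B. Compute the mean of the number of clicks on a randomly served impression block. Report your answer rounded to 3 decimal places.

3.609

Component means — A: 4.05; B: 3.
E[X] = 0.58·4.05 + 0.42·3 = 3.609.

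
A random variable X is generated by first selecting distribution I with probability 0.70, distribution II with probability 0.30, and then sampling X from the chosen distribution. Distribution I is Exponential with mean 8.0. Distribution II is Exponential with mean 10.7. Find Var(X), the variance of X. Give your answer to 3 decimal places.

Per component, I: μ=8, E[X²]=128; II: μ=10.7, E[X²]=228.98.
E[X] = 0.7·8 + 0.3·10.7 = 8.81.
E[X²] = 0.7·128 + 0.3·228.98 = 158.294.
Var(X) = E[X²] − (E[X])² = 158.294 − 77.6161 = 80.6779.

80.678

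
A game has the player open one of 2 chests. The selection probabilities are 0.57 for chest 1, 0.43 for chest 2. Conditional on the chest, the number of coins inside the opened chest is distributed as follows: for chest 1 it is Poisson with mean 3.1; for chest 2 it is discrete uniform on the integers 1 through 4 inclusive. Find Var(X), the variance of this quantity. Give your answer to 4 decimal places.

Per component, 1: μ=3.1, E[X²]=12.71; 2: μ=2.5, E[X²]=7.5.
E[X] = 0.57·3.1 + 0.43·2.5 = 2.842.
E[X²] = 0.57·12.71 + 0.43·7.5 = 10.4697.
Var(X) = E[X²] − (E[X])² = 10.4697 − 8.07696 = 2.39274.

2.3927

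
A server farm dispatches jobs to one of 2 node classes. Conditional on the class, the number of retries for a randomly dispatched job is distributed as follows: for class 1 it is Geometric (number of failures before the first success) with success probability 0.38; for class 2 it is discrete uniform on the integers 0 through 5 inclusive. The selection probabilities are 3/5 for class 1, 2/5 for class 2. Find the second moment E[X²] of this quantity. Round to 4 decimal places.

7.8401

For each component E[X²] = Var + (mean)², giving 1: 6.95568; 2: 9.16667.
Overall E[X²] = 0.6·6.95568 + 0.4·9.16667 = 7.84007.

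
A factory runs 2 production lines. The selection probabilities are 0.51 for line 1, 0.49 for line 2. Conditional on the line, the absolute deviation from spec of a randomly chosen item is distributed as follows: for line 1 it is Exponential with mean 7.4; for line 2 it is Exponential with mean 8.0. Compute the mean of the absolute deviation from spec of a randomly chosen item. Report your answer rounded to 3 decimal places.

7.694

Component means — 1: 7.4; 2: 8.
E[X] = 0.51·7.4 + 0.49·8 = 7.694.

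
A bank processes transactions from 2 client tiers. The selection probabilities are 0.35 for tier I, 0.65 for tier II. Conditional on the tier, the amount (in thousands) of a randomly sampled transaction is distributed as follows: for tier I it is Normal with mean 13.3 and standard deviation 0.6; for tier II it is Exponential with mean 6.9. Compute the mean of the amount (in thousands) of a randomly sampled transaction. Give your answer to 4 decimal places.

Component means — I: 13.3; II: 6.9.
E[X] = 0.35·13.3 + 0.65·6.9 = 9.14.

9.1400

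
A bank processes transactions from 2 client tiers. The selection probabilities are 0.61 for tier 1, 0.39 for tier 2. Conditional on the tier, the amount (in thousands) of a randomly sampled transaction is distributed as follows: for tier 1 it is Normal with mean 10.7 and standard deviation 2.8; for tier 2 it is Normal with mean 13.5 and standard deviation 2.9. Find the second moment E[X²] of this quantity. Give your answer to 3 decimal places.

148.979

For each component E[X²] = Var + (mean)², giving 1: 122.33; 2: 190.66.
Overall E[X²] = 0.61·122.33 + 0.39·190.66 = 148.979.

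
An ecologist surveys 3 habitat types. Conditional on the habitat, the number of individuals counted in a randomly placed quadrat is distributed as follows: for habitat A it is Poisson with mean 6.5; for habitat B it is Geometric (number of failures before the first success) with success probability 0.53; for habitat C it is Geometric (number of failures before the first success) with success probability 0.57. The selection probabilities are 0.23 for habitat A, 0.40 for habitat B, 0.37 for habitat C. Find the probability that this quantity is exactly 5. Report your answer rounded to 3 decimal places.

0.041

Conditional on each habitat, P(X = 5): A: 0.145369; B: 0.0121553; C: 0.00837948.
By total probability, P(X = 5) = 0.23·0.145369 + 0.4·0.0121553 + 0.37·0.00837948 = 0.0413974.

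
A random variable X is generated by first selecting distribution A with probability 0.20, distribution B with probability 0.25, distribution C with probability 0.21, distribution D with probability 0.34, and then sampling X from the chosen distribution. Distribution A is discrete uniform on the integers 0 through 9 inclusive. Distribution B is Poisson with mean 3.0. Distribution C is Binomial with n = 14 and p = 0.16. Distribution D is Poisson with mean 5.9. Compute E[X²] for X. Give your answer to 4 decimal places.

For each component E[X²] = Var + (mean)², giving A: 28.5; B: 12; C: 6.8992; D: 40.71.
Overall E[X²] = 0.2·28.5 + 0.25·12 + 0.21·6.8992 + 0.34·40.71 = 23.9902.

23.9902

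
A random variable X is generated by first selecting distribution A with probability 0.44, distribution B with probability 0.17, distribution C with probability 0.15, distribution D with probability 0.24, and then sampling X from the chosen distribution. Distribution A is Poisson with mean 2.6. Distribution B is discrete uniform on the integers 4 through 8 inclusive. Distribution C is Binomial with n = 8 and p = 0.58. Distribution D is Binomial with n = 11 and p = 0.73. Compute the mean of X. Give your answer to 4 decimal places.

Component means — A: 2.6; B: 6; C: 4.64; D: 8.03.
E[X] = 0.44·2.6 + 0.17·6 + 0.15·4.64 + 0.24·8.03 = 4.7872.

4.7872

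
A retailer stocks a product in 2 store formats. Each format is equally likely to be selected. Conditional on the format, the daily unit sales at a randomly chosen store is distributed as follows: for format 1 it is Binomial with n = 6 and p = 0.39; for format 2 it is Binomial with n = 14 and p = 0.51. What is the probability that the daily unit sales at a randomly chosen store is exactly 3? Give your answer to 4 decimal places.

Conditional on each format, P(X = 3): 1: 0.269286; 2: 0.0188786.
By total probability, P(X = 3) = 0.5·0.269286 + 0.5·0.0188786 = 0.144082.

0.1441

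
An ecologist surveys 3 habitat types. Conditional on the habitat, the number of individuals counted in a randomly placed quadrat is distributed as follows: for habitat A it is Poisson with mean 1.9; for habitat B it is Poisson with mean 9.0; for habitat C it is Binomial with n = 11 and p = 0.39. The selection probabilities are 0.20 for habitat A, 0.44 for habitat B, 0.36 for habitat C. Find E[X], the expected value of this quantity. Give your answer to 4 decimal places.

5.8844

Component means — A: 1.9; B: 9; C: 4.29.
E[X] = 0.2·1.9 + 0.44·9 + 0.36·4.29 = 5.8844.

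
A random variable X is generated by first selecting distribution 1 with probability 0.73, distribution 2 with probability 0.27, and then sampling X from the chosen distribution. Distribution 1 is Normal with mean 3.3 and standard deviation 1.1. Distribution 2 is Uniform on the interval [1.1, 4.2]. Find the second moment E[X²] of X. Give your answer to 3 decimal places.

10.945

For each component E[X²] = Var + (mean)², giving 1: 12.1; 2: 7.82333.
Overall E[X²] = 0.73·12.1 + 0.27·7.82333 = 10.9453.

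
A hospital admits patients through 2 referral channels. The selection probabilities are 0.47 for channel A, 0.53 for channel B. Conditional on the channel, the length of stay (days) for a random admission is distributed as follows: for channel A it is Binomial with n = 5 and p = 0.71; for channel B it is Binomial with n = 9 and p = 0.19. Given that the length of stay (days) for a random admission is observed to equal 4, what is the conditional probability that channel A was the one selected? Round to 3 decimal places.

0.851

Likelihoods P(X=4 | ·): A: 0.368469; B: 0.0572546.
Posterior ∝ prior × likelihood. Numerator for A: 0.47·0.368469 = 0.173181.
Normalizing constant: 0.47·0.368469 + 0.53·0.0572546 = 0.203526.
P(A | observation) = 0.173181 / 0.203526 = 0.850904.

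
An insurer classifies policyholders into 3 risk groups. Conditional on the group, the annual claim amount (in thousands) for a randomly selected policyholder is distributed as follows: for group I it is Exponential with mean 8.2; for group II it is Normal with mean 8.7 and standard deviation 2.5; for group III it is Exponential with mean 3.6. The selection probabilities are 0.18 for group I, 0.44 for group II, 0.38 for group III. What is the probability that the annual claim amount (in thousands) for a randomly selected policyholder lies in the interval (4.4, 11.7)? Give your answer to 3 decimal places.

0.530

Conditional on each group, P(4.4 < X < 11.7): I: 0.344673; II: 0.842214; III: 0.255801.
By total probability, P(4.4 < X < 11.7) = 0.18·0.344673 + 0.44·0.842214 + 0.38·0.255801 = 0.52982.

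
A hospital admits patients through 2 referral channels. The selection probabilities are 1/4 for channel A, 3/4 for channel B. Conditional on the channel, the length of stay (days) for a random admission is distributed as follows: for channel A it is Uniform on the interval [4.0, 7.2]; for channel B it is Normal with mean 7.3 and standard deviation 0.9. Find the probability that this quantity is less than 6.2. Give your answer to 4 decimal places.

0.2550

Conditional on each channel, P(X < 6.2): A: 0.6875; B: 0.110812.
By total probability, P(X < 6.2) = 0.25·0.6875 + 0.75·0.110812 = 0.254984.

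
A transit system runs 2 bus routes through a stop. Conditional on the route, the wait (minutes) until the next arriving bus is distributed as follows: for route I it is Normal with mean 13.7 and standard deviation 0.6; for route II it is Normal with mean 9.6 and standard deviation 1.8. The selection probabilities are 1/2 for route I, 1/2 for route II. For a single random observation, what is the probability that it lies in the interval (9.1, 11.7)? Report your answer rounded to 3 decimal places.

0.244

Conditional on each route, P(9.1 < X < 11.7): I: 0.00042906; II: 0.487736.
By total probability, P(9.1 < X < 11.7) = 0.5·0.00042906 + 0.5·0.487736 = 0.244083.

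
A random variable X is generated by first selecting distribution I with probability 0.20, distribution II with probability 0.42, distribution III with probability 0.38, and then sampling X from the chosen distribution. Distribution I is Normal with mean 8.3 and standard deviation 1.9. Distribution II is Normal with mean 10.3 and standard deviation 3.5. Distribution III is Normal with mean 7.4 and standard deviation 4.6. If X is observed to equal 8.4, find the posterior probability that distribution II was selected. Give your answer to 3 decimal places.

Likelihoods f(8.4 | ·): I: 0.209679; II: 0.0983671; III: 0.0847013.
Posterior ∝ prior × likelihood. Numerator for II: 0.42·0.0983671 = 0.0413142.
Normalizing constant: 0.2·0.209679 + 0.42·0.0983671 + 0.38·0.0847013 = 0.115436.
P(II | observation) = 0.0413142 / 0.115436 = 0.357895.

0.358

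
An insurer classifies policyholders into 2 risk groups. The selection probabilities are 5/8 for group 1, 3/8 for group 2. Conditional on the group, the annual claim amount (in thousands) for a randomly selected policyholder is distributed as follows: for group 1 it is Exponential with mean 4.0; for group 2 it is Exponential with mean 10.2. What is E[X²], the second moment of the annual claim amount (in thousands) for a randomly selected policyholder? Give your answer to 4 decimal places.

98.0300

For each component E[X²] = Var + (mean)², giving 1: 32; 2: 208.08.
Overall E[X²] = 0.625·32 + 0.375·208.08 = 98.03.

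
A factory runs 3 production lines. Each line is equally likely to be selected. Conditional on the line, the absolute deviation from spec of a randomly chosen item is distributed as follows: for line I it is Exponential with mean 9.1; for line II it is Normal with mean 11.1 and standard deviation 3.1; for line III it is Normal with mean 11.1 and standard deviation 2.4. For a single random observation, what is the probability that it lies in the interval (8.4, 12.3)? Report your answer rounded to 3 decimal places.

Conditional on each line, P(8.4 < X < 12.3): I: 0.138481; II: 0.458772; III: 0.561168.
By total probability, P(8.4 < X < 12.3) = 0.333333·0.138481 + 0.333333·0.458772 + 0.333333·0.561168 = 0.38614.

0.386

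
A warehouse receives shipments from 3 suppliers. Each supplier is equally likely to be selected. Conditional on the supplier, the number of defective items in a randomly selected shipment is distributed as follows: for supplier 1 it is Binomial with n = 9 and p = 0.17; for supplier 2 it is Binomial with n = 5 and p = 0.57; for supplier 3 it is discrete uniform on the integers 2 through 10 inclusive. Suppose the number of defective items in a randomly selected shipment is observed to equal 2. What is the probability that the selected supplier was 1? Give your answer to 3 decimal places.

0.433

Likelihoods P(X=2 | ·): 1: 0.282323; 2: 0.258318; 3: 0.111111.
Posterior ∝ prior × likelihood. Numerator for 1: 0.333333·0.282323 = 0.0941078.
Normalizing constant: 0.333333·0.282323 + 0.333333·0.258318 + 0.333333·0.111111 = 0.217251.
P(1 | observation) = 0.0941078 / 0.217251 = 0.433176.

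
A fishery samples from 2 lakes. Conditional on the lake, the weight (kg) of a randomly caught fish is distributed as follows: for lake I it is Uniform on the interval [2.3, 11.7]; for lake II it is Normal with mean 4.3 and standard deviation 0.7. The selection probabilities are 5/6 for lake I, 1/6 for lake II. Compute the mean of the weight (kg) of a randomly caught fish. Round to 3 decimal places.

Component means — I: 7; II: 4.3.
E[X] = 0.833333·7 + 0.166667·4.3 = 6.55.

6.550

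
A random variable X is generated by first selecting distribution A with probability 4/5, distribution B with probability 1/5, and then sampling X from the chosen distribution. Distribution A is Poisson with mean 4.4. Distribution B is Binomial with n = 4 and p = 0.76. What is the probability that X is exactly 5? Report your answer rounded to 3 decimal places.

0.135

Conditional on each component, P(X = 5): A: 0.168728; B: 0.
By total probability, P(X = 5) = 0.8·0.168728 + 0.2·0 = 0.134982.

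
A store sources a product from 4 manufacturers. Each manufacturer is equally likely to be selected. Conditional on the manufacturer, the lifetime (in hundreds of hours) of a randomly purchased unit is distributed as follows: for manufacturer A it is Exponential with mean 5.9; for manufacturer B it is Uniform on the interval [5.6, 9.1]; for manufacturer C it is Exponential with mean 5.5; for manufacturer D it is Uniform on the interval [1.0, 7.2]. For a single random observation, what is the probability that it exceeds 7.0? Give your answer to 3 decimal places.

0.304

Conditional on each manufacturer, P(X > 7.0): A: 0.305306; B: 0.6; C: 0.280067; D: 0.0322581.
By total probability, P(X > 7.0) = 0.25·0.305306 + 0.25·0.6 + 0.25·0.280067 + 0.25·0.0322581 = 0.304408.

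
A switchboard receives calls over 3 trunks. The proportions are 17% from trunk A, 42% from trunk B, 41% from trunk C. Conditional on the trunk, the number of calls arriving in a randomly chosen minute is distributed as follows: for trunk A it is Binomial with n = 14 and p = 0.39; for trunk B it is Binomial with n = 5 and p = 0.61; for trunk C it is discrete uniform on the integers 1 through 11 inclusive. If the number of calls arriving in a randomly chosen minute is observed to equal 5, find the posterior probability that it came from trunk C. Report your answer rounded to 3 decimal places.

Likelihoods P(X=5 | ·): A: 0.21123; B: 0.0844596; C: 0.0909091.
Posterior ∝ prior × likelihood. Numerator for C: 0.41·0.0909091 = 0.0372727.
Normalizing constant: 0.17·0.21123 + 0.42·0.0844596 + 0.41·0.0909091 = 0.108655.
P(C | observation) = 0.0372727 / 0.108655 = 0.343038.

0.343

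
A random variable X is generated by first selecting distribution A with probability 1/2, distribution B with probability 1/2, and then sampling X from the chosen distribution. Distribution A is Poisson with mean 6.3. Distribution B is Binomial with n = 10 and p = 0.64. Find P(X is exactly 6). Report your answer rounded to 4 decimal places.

0.2009

Conditional on each component, P(X = 6): A: 0.159461; B: 0.242387.
By total probability, P(X = 6) = 0.5·0.159461 + 0.5·0.242387 = 0.200924.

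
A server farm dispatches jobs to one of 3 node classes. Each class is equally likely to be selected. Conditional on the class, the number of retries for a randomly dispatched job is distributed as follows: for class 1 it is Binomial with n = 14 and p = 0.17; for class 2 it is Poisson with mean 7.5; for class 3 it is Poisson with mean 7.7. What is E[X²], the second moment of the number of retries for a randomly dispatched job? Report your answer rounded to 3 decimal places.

46.127

For each component E[X²] = Var + (mean)², giving 1: 7.6398; 2: 63.75; 3: 66.99.
Overall E[X²] = 0.333333·7.6398 + 0.333333·63.75 + 0.333333·66.99 = 46.1266.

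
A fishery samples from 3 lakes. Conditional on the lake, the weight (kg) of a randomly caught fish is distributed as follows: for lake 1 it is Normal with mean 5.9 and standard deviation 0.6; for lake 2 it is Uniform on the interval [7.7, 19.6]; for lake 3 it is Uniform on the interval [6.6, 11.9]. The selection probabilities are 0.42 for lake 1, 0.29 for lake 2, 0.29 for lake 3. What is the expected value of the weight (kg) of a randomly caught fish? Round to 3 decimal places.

Component means — 1: 5.9; 2: 13.65; 3: 9.25.
E[X] = 0.42·5.9 + 0.29·13.65 + 0.29·9.25 = 9.119.

9.119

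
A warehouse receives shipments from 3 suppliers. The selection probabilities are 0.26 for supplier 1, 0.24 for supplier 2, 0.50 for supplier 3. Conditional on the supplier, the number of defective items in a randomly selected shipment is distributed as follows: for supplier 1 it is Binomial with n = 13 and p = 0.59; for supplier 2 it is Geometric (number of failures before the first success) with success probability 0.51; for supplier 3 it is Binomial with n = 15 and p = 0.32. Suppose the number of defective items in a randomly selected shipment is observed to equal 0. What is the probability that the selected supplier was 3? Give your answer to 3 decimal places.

Likelihoods P(X=0 | ·): 1: 9.25103e-06; 2: 0.51; 3: 0.0030735.
Posterior ∝ prior × likelihood. Numerator for 3: 0.5·0.0030735 = 0.00153675.
Normalizing constant: 0.26·9.25103e-06 + 0.24·0.51 + 0.5·0.0030735 = 0.123939.
P(3 | observation) = 0.00153675 / 0.123939 = 0.0123992.

0.012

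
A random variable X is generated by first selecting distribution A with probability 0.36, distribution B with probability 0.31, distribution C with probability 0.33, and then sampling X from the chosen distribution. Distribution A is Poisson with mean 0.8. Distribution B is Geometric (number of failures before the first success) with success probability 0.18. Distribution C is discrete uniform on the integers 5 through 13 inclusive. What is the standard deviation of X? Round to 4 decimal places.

Per component, A: μ=0.8, E[X²]=1.44; B: μ=4.55556, E[X²]=46.0617; C: μ=9, E[X²]=87.6667.
E[X] = 0.36·0.8 + 0.31·4.55556 + 0.33·9 = 4.67022.
E[X²] = 0.36·1.44 + 0.31·46.0617 + 0.33·87.6667 = 43.7275.
Var(X) = E[X²] − (E[X])² = 43.7275 − 21.811 = 21.9166.
SD(X) = √21.9166 = 4.68151.

4.6815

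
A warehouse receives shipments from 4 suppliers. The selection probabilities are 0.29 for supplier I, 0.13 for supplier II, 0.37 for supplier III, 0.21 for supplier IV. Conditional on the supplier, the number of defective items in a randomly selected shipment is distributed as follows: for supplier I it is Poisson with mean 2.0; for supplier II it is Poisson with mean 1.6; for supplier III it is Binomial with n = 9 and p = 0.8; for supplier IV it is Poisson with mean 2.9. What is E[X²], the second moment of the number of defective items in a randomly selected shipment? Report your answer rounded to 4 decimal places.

For each component E[X²] = Var + (mean)², giving I: 6; II: 4.16; III: 53.28; IV: 11.31.
Overall E[X²] = 0.29·6 + 0.13·4.16 + 0.37·53.28 + 0.21·11.31 = 24.3695.

24.3695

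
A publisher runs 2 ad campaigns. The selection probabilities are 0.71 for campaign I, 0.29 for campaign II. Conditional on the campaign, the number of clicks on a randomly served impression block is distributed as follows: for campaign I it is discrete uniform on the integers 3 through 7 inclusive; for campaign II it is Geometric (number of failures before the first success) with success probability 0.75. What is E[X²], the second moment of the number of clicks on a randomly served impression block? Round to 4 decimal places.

19.3311

For each component E[X²] = Var + (mean)², giving I: 27; II: 0.555556.
Overall E[X²] = 0.71·27 + 0.29·0.555556 = 19.3311.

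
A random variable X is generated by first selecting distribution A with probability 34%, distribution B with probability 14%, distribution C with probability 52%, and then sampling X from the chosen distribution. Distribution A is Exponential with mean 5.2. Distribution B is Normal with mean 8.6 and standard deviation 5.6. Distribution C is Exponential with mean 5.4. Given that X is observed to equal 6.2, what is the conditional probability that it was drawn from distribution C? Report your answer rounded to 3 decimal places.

0.513

Likelihoods f(6.2 | ·): A: 0.0583692; B: 0.0649887; C: 0.0587451.
Posterior ∝ prior × likelihood. Numerator for C: 0.52·0.0587451 = 0.0305475.
Normalizing constant: 0.34·0.0583692 + 0.14·0.0649887 + 0.52·0.0587451 = 0.0594914.
P(C | observation) = 0.0305475 / 0.0594914 = 0.513477.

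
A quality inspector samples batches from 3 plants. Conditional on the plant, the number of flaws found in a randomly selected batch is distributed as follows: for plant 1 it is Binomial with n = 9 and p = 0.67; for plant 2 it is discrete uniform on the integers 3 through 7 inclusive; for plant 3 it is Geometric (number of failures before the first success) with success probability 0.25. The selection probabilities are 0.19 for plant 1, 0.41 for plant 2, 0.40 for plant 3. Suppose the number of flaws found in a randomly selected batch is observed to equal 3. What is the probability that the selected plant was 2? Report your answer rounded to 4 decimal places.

Likelihoods P(X=3 | ·): 1: 0.0326278; 2: 0.2; 3: 0.105469.
Posterior ∝ prior × likelihood. Numerator for 2: 0.41·0.2 = 0.082.
Normalizing constant: 0.19·0.0326278 + 0.41·0.2 + 0.4·0.105469 = 0.130387.
P(2 | observation) = 0.082 / 0.130387 = 0.628898.

0.6289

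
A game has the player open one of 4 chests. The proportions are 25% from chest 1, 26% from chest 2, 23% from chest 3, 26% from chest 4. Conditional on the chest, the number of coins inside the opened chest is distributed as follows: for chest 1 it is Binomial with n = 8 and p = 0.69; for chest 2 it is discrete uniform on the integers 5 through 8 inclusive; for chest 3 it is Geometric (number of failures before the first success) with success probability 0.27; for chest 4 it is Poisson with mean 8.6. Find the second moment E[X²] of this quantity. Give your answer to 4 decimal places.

For each component E[X²] = Var + (mean)², giving 1: 32.1816; 2: 43.5; 3: 17.3237; 4: 82.56.
Overall E[X²] = 0.25·32.1816 + 0.26·43.5 + 0.23·17.3237 + 0.26·82.56 = 44.8055.

44.8055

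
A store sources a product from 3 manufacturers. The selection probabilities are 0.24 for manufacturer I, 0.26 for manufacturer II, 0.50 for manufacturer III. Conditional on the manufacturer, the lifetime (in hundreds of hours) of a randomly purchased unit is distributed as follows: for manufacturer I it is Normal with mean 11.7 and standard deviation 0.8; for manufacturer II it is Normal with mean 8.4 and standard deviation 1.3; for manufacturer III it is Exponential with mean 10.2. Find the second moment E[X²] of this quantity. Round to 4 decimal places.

For each component E[X²] = Var + (mean)², giving I: 137.53; II: 72.25; III: 208.08.
Overall E[X²] = 0.24·137.53 + 0.26·72.25 + 0.5·208.08 = 155.832.

155.8322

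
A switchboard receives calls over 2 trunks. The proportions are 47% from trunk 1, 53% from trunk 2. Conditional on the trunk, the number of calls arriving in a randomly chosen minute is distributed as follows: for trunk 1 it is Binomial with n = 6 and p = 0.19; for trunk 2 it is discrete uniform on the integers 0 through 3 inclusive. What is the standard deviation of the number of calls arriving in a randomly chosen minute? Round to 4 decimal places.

Per component, 1: μ=1.14, E[X²]=2.223; 2: μ=1.5, E[X²]=3.5.
E[X] = 0.47·1.14 + 0.53·1.5 = 1.3308.
E[X²] = 0.47·2.223 + 0.53·3.5 = 2.89981.
Var(X) = E[X²] − (E[X])² = 2.89981 − 1.77103 = 1.12878.
SD(X) = √1.12878 = 1.06244.

1.0624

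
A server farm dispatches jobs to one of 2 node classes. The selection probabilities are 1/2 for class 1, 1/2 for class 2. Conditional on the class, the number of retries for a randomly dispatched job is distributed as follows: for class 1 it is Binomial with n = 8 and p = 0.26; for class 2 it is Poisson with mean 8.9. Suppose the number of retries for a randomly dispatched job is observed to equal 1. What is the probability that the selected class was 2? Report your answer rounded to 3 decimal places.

0.005

Likelihoods P(X=1 | ·): 1: 0.252747; 2: 0.00121386.
Posterior ∝ prior × likelihood. Numerator for 2: 0.5·0.00121386 = 0.000606931.
Normalizing constant: 0.5·0.252747 + 0.5·0.00121386 = 0.12698.
P(2 | observation) = 0.000606931 / 0.12698 = 0.00477973.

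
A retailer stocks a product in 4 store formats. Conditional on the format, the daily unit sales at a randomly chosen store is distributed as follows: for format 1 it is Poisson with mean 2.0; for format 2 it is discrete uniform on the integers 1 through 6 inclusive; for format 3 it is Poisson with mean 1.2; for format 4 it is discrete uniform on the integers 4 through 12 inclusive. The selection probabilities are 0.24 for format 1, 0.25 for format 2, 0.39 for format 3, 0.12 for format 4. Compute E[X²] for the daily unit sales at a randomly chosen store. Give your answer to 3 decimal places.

For each component E[X²] = Var + (mean)², giving 1: 6; 2: 15.1667; 3: 2.64; 4: 70.6667.
Overall E[X²] = 0.24·6 + 0.25·15.1667 + 0.39·2.64 + 0.12·70.6667 = 14.7413.

14.741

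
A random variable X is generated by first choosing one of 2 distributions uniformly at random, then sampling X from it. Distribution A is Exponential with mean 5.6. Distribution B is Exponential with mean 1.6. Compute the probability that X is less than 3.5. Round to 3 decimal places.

Conditional on each component, P(X < 3.5): A: 0.464739; B: 0.887803.
By total probability, P(X < 3.5) = 0.5·0.464739 + 0.5·0.887803 = 0.676271.

0.676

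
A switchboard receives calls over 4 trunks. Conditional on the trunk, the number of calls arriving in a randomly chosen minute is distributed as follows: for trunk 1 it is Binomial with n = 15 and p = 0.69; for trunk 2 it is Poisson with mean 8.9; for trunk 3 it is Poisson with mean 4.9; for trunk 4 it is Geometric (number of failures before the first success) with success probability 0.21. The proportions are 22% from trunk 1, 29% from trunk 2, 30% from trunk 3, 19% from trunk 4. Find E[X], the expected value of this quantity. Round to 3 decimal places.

7.043

Component means — 1: 10.35; 2: 8.9; 3: 4.9; 4: 3.7619.
E[X] = 0.22·10.35 + 0.29·8.9 + 0.3·4.9 + 0.19·3.7619 = 7.04276.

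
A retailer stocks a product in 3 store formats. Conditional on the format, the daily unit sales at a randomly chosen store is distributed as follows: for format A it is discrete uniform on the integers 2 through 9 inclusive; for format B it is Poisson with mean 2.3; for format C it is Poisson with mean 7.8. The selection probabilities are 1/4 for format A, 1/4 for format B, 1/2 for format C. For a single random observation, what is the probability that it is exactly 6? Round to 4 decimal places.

0.1005

Conditional on each format, P(X = 6): A: 0.125; B: 0.0206138; C: 0.128156.
By total probability, P(X = 6) = 0.25·0.125 + 0.25·0.0206138 + 0.5·0.128156 = 0.100481.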